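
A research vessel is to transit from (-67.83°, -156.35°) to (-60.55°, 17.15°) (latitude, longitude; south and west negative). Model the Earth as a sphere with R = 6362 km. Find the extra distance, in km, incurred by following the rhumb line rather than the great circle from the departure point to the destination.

2651 km

Great circle: cos σ = sin φ₁ sin φ₂ + cos φ₁ cos φ₂ cos Δλ,  σ = 0.8994 rad → d_gc = 5722.1 km
Rhumb line: Δψ = +0.2937, q = Δφ/Δψ = 0.4326, d_rh = R√(Δφ²+q²Δλ²) = 8372.7 km
Excess = 8372.7 − 5722.1 = 2650.6 ≈ 2651 km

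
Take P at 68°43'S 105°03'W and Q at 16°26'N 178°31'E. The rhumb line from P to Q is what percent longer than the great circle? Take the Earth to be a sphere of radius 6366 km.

Great circle: σ = 1.7538 rad → d_gc = Rσ = 11164.4 km
Rhumb: Δφ = +1.4861, Δλ = -1.3340, Δψ = +1.9627, q = Δφ/Δψ = 0.7572 → d_rh = R√(Δφ²+q²Δλ²) = 11439.3 km
Excess = (11439.3 − 11164.4) / 11164.4 = 274.9 / 11164.4 = 2.46% ≈ 2.5%

2.5%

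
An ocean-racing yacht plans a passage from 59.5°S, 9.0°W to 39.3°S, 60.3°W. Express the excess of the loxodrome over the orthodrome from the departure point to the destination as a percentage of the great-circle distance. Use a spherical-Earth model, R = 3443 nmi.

Great circle: σ = 0.6579 rad → d_gc = Rσ = 2265.0 nmi
Rhumb: Δφ = +0.3526, Δλ = -0.8954, Δψ = +0.5526, q = Δφ/Δψ = 0.6380 → d_rh = R√(Δφ²+q²Δλ²) = 2311.2 nmi
Excess = (2311.2 − 2265.0) / 2265.0 = 46.2 / 2265.0 = 2.04% ≈ 2.0%

2.0%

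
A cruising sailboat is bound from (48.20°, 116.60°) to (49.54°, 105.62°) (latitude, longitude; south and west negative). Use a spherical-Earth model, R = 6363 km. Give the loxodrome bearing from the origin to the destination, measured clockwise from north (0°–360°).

280.5°

Δψ = ln[tan(π/4+φ₂/2)/tan(π/4+φ₁/2)] = +0.0356
Δλ = -0.1916 rad (taken the short way round)
course = atan2(Δλ, Δψ) = 280.51°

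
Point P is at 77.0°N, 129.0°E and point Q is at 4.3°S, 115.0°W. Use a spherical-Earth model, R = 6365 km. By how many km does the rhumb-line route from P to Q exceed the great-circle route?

1062 km

Great circle: cos σ = sin φ₁ sin φ₂ + cos φ₁ cos φ₂ cos Δλ,  σ = 1.7430 rad → d_gc = 11094.4 km
Rhumb line: Δψ = -2.2472, q = Δφ/Δψ = 0.6314, d_rh = R√(Δφ²+q²Δλ²) = 12156.4 km
Excess = 12156.4 − 11094.4 = 1062.0 ≈ 1062 km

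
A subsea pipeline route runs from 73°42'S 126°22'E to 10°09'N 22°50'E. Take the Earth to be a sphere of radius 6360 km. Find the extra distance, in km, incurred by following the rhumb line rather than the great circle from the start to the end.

Great circle: cos σ = sin φ₁ sin φ₂ + cos φ₁ cos φ₂ cos Δλ,  σ = 1.8068 rad → d_gc = 11491.1 km
Rhumb line: Δψ = +2.1215, q = Δφ/Δψ = 0.6898, d_rh = R√(Δφ²+q²Δλ²) = 12226.2 km
Excess = 12226.2 − 11491.1 = 735.1 ≈ 735 km

735 km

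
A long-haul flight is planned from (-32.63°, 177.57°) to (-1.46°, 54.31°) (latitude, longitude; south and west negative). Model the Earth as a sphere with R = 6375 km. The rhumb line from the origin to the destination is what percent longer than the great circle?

3.1%

Great circle: σ = 2.0353 rad → d_gc = Rσ = 12975.1 km
Rhumb: Δφ = +0.5440, Δλ = -2.1513, Δψ = +0.5776, q = Δφ/Δψ = 0.9419 → d_rh = R√(Δφ²+q²Δλ²) = 13375.5 km
Excess = (13375.5 − 12975.1) / 12975.1 = 400.4 / 12975.1 = 3.09% ≈ 3.1%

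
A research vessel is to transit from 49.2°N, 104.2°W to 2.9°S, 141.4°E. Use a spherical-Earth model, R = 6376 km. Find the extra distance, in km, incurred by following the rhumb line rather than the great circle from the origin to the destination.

Great circle: cos σ = sin φ₁ sin φ₂ + cos φ₁ cos φ₂ cos Δλ,  σ = 1.8838 rad → d_gc = 12010.9 km
Rhumb line: Δψ = -1.0398, q = Δφ/Δψ = 0.8745, d_rh = R√(Δφ²+q²Δλ²) = 12552.6 km
Excess = 12552.6 − 12010.9 = 541.7 ≈ 542 km

542 km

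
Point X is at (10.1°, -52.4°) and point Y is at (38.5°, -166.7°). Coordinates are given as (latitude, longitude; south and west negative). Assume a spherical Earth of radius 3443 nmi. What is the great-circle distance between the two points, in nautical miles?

Haversine: a = sin²(Δφ/2)+cos φ₁ cos φ₂ sin²(Δλ/2) = 0.60395;  σ = 2·atan2(√a,√(1−a))
σ = 101.999° → d = Rσ = 3443·1.78022 = 6129 nmi

6129 nmi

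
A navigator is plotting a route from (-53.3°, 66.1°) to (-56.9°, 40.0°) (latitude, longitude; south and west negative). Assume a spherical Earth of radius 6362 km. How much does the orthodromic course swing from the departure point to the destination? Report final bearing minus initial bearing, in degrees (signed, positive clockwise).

+21.5°

At departure: θ₁ = atan2(sin Δλ cos φ₂, cos φ₁ sin φ₂ − sin φ₁ cos φ₂ cos Δλ) = 245.91°
At arrival: θ₂ = atan2(sin Δλ cos φ₁, −cos φ₂ sin φ₁ + sin φ₂ cos φ₁ cos Δλ) = 267.44°
Δθ = θ₂ − θ₁ = +21.5°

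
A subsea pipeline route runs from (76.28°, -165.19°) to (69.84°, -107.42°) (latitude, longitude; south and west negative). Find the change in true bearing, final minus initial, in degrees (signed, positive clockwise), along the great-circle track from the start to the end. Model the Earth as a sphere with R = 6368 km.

+55.7°

Initial bearing θ₁ = atan2(sin Δλ cos φ₂, cos φ₁ sin φ₂ − sin φ₁ cos φ₂ cos Δλ) = 81.40°
Final bearing θ₂ = (initial bearing from the destination back to the start) + 180° = 137.12°
Δθ = θ₂ − θ₁ = +55.7°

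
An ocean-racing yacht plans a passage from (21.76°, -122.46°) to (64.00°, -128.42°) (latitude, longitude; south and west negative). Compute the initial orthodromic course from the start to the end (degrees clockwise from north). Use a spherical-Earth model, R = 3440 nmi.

θ = atan2( sin Δλ·cos φ₂ ,  cos φ₁ sin φ₂ − sin φ₁ cos φ₂ cos Δλ )
  = atan2(-0.0455, +0.6731) = 356.13°

356.1°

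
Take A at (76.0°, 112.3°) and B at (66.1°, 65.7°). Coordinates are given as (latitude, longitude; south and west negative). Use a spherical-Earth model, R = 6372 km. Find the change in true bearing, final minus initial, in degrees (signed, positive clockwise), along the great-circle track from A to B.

At departure: θ₁ = atan2(sin Δλ cos φ₂, cos φ₁ sin φ₂ − sin φ₁ cos φ₂ cos Δλ) = 260.56°
At arrival: θ₂ = atan2(sin Δλ cos φ₁, −cos φ₂ sin φ₁ + sin φ₂ cos φ₁ cos Δλ) = 216.09°
Δθ = θ₂ − θ₁ = -44.5°

-44.5°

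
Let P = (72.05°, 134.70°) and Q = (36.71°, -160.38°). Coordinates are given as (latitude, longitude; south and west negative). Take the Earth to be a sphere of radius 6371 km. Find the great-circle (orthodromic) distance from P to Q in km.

cos σ = sin φ₁ sin φ₂ + cos φ₁ cos φ₂ cos Δλ
      = sin(72.05°)sin(36.71°) + cos(72.05°)cos(36.71°)cos(64.92°) = 0.6734
σ = 47.670° → d = Rσ = 6371·0.83200 = 5301 km

5301 km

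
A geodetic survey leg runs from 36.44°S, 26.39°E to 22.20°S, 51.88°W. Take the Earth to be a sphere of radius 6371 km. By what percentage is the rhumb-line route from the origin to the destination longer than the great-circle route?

2.2%

Great circle: σ = 1.1855 rad → d_gc = Rσ = 7552.7 km
Rhumb: Δφ = +0.2485, Δλ = -1.3661, Δψ = +0.2863, q = Δφ/Δψ = 0.8682 → d_rh = R√(Δφ²+q²Δλ²) = 7720.5 km
Excess = (7720.5 − 7552.7) / 7552.7 = 167.8 / 7552.7 = 2.22% ≈ 2.2%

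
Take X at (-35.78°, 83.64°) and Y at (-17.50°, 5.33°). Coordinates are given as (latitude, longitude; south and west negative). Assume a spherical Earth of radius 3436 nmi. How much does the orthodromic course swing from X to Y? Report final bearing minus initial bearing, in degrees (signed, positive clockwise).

+40.6°

Initial bearing θ₁ = atan2(sin Δλ cos φ₂, cos φ₁ sin φ₂ − sin φ₁ cos φ₂ cos Δλ) = 262.02°
Final bearing θ₂ = (initial bearing from the destination back to the start) + 180° = 302.61°
Δθ = θ₂ − θ₁ = +40.6°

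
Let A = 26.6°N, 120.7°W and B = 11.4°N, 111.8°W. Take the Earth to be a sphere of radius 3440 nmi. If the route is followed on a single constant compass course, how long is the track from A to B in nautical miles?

Δψ = ln[tan(π/4+φ₂/2)/tan(π/4+φ₁/2)] = -0.2816;  Δφ = -0.2653 rad,  Δλ = +0.1553 rad
q = Δφ/Δψ = 0.9421
d = R·√(Δφ² + q²Δλ²) = 3440·0.30297 = 1042 nmi

1042 nmi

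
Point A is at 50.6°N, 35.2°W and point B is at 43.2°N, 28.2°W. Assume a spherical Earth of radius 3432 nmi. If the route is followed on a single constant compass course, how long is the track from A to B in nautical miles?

527 nmi

Δψ = ln[tan(π/4+φ₂/2)/tan(π/4+φ₁/2)] = -0.1895;  Δφ = -0.1292 rad,  Δλ = +0.1222 rad
q = Δφ/Δψ = 0.6817
d = R·√(Δφ² + q²Δλ²) = 3432·0.15368 = 527 nmi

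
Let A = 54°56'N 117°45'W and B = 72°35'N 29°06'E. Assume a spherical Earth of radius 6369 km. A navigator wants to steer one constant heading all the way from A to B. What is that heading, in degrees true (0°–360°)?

74.2°

Meridional parts: M(φ₁)=+1.1522, M(φ₂)=+1.8762 → ΔM = +0.7240;  Δλ = +2.5630 rad
tan C = Δλ / ΔM = +3.5401 → C = 74.23°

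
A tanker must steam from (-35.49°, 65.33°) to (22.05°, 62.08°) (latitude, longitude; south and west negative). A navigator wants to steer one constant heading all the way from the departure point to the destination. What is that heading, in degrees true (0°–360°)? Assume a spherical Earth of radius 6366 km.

Meridional parts: M(φ₁)=-0.6633, M(φ₂)=+0.3947 → ΔM = +1.0580;  Δλ = -0.0567 rad
tan C = Δλ / ΔM = -0.0536 → C = 356.93°

356.9°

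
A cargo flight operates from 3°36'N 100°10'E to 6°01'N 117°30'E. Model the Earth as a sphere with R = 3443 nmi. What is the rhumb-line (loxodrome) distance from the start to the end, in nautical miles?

Rhumb course C = atan2(Δλ, Δψ) with Δψ = ln[tan(π/4+φ₂/2)/tan(π/4+φ₁/2)] = +0.0423, Δλ = +0.3025 → C = 82.03°
d = R·|Δφ| / |cos C| = 3443·0.04218 / 0.13858 = 1048 nmi

1048 nmi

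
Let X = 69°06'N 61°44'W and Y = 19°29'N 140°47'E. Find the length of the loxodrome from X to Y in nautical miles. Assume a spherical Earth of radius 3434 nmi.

6771 nmi

Δψ = ln[tan(π/4+φ₂/2)/tan(π/4+φ₁/2)] = -1.3437;  Δφ = -0.8660 rad,  Δλ = -2.7486 rad
q = Δφ/Δψ = 0.6445
d = R·√(Δφ² + q²Δλ²) = 3434·1.97179 = 6771 nmi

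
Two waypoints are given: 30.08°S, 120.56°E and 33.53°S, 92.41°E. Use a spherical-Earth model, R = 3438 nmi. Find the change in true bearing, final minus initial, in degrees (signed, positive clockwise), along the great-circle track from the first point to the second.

At departure: θ₁ = atan2(sin Δλ cos φ₂, cos φ₁ sin φ₂ − sin φ₁ cos φ₂ cos Δλ) = 254.43°
At arrival: θ₂ = atan2(sin Δλ cos φ₁, −cos φ₂ sin φ₁ + sin φ₂ cos φ₁ cos Δλ) = 269.49°
Δθ = θ₂ − θ₁ = +15.1°

+15.1°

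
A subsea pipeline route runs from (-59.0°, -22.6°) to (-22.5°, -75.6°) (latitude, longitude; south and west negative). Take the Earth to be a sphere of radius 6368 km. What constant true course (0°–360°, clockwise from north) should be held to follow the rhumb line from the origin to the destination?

313.6°

Meridional parts: M(φ₁)=-1.2826, M(φ₂)=-0.4032 → ΔM = +0.8794;  Δλ = -0.9250 rad
tan C = Δλ / ΔM = -1.0519 → C = 313.55°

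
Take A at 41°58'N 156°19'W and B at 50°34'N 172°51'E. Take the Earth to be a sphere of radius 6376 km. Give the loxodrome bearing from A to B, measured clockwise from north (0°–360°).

Δψ = ln[tan(π/4+φ₂/2)/tan(π/4+φ₁/2)] = +0.2178
Δλ = -0.5381 rad (taken the short way round)
course = atan2(Δλ, Δψ) = 292.03°

292.0°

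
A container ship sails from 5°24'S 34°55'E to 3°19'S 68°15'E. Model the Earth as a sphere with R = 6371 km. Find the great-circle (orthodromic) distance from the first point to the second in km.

Haversine: a = sin²(Δφ/2)+cos φ₁ cos φ₂ sin²(Δλ/2) = 0.08208;  σ = 2·atan2(√a,√(1−a))
σ = 33.298° → d = Rσ = 6371·0.58115 = 3703 km

3703 km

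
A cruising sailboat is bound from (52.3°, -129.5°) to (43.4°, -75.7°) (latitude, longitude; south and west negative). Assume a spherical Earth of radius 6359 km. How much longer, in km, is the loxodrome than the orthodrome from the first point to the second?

86 km

Great circle: cos σ = sin φ₁ sin φ₂ + cos φ₁ cos φ₂ cos Δλ,  σ = 0.6333 rad → d_gc = 4027.4 km
Rhumb line: Δψ = -0.2323, q = Δφ/Δψ = 0.6687, d_rh = R√(Δφ²+q²Δλ²) = 4113.4 km
Excess = 4113.4 − 4027.4 = 86.0 ≈ 86 km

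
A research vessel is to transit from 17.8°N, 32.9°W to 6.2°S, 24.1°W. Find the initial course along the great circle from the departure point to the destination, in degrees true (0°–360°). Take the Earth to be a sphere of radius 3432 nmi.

N = sin Δλ·cos φ₂ = +0.1521;  D = cos φ₁ sin φ₂ − sin φ₁ cos φ₂ cos Δλ = -0.4032
initial course = atan2(N, D) = 159.33°

159.3°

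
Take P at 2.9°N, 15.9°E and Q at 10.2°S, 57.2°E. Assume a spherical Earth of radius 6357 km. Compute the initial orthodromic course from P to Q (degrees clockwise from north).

108.3°

N = sin Δλ·cos φ₂ = +0.6496;  D = cos φ₁ sin φ₂ − sin φ₁ cos φ₂ cos Δλ = -0.2143
initial course = atan2(N, D) = 108.26°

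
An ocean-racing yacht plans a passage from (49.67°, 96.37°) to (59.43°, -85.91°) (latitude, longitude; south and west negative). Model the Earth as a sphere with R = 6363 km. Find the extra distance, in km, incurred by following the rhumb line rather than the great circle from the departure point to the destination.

Great circle: cos σ = sin φ₁ sin φ₂ + cos φ₁ cos φ₂ cos Δλ,  σ = 1.2372 rad → d_gc = 7872.1 km
Rhumb line: Δψ = +0.2955, q = Δφ/Δψ = 0.5765, d_rh = R√(Δφ²+q²Δλ²) = 11429.9 km
Excess = 11429.9 − 7872.1 = 3557.8 ≈ 3558 km

3558 km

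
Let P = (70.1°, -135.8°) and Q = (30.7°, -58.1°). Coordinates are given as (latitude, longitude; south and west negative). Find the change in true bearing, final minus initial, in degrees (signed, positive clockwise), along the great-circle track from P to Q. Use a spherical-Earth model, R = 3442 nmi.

+66.8°

At departure: θ₁ = atan2(sin Δλ cos φ₂, cos φ₁ sin φ₂ − sin φ₁ cos φ₂ cos Δλ) = 89.89°
At arrival: θ₂ = atan2(sin Δλ cos φ₁, −cos φ₂ sin φ₁ + sin φ₂ cos φ₁ cos Δλ) = 156.68°
Δθ = θ₂ − θ₁ = +66.8°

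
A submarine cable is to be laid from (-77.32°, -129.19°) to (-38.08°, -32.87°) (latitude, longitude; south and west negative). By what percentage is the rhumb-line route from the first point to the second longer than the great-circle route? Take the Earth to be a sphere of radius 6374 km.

9.3%

Great circle: σ = 0.9488 rad → d_gc = Rσ = 6047.3 km
Rhumb: Δφ = +0.6849, Δλ = +1.6811, Δψ = +1.4775, q = Δφ/Δψ = 0.4635 → d_rh = R√(Δφ²+q²Δλ²) = 6612.6 km
Excess = (6612.6 − 6047.3) / 6047.3 = 565.3 / 6047.3 = 9.348% ≈ 9.3%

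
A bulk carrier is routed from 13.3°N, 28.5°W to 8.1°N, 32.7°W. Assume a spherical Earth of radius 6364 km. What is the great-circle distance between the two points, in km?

cos σ = sin φ₁ sin φ₂ + cos φ₁ cos φ₂ cos Δλ
      = sin(13.30°)sin(8.10°) + cos(13.30°)cos(8.10°)cos(-4.20°) = 0.9933
σ = 6.638° → d = Rσ = 6364·0.11585 = 737 km

737 km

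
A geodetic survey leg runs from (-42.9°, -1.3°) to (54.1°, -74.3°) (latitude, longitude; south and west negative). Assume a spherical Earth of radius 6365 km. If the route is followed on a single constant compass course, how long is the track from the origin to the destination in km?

Rhumb course C = atan2(Δλ, Δψ) with Δψ = ln[tan(π/4+φ₂/2)/tan(π/4+φ₁/2)] = +1.9576, Δλ = -1.2741 → C = 326.94°
d = R·|Δφ| / |cos C| = 6365·1.69297 / 0.83812 = 12857 km

12857 km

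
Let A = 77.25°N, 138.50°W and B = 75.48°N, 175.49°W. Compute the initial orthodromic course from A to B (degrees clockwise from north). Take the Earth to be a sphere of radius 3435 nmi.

θ = atan2( sin Δλ·cos φ₂ ,  cos φ₁ sin φ₂ − sin φ₁ cos φ₂ cos Δλ )
  = atan2(-0.1509, +0.0183) = 276.93°

276.9°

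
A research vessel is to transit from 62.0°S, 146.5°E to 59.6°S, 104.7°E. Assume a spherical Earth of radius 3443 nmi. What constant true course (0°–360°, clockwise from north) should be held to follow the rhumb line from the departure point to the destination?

Meridional parts: M(φ₁)=-1.3890, M(φ₂)=-1.3031 → ΔM = +0.0859;  Δλ = -0.7295 rad
tan C = Δλ / ΔM = -8.4923 → C = 276.72°

276.7°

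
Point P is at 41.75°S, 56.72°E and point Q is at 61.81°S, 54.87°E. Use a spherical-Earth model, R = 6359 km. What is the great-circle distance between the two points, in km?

2230 km

Haversine: a = sin²(Δφ/2)+cos φ₁ cos φ₂ sin²(Δλ/2) = 0.03042;  σ = 2·atan2(√a,√(1−a))
σ = 20.091° → d = Rσ = 6359·0.35065 = 2230 km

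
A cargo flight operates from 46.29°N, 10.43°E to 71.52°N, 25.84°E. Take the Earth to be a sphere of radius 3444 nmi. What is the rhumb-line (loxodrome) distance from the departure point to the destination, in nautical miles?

1582 nmi

Δψ = ln[tan(π/4+φ₂/2)/tan(π/4+φ₁/2)] = +0.9024;  Δφ = +0.4403 rad,  Δλ = +0.2690 rad
q = Δφ/Δψ = 0.4880
d = R·√(Δφ² + q²Δλ²) = 3444·0.45949 = 1582 nmi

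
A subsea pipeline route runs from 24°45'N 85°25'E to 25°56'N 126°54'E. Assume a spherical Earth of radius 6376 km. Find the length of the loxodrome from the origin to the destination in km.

4174 km

Δψ = ln[tan(π/4+φ₂/2)/tan(π/4+φ₁/2)] = +0.0229;  Δφ = +0.0207 rad,  Δλ = +0.7240 rad
q = Δφ/Δψ = 0.9037
d = R·√(Δφ² + q²Δλ²) = 6376·0.65466 = 4174 km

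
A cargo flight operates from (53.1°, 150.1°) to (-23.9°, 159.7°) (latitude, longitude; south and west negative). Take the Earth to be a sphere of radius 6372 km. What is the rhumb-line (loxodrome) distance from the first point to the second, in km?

Rhumb course C = atan2(Δλ, Δψ) with Δψ = ln[tan(π/4+φ₂/2)/tan(π/4+φ₁/2)] = -1.5275, Δλ = +0.1676 → C = 173.74°
d = R·|Δφ| / |cos C| = 6372·1.34390 / 0.99404 = 8615 km

8615 km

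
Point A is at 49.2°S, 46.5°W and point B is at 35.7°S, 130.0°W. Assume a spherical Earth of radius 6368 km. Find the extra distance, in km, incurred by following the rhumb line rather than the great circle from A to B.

313 km

Great circle: cos σ = sin φ₁ sin φ₂ + cos φ₁ cos φ₂ cos Δλ,  σ = 1.0451 rad → d_gc = 6655.3 km
Rhumb line: Δψ = +0.3213, q = Δφ/Δψ = 0.7333, d_rh = R√(Δφ²+q²Δλ²) = 6968.6 km
Excess = 6968.6 − 6655.3 = 313.3 ≈ 313 km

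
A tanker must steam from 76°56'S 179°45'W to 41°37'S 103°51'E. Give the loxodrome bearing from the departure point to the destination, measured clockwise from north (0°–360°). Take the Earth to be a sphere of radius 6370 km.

Meridional parts: M(φ₁)=-2.1670, M(φ₂)=-0.8002 → ΔM = +1.3668;  Δλ = -1.3334 rad
tan C = Δλ / ΔM = -0.9756 → C = 315.71°

315.7°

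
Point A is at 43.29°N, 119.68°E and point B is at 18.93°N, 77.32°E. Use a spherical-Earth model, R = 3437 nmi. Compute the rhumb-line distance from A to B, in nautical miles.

2597 nmi

Rhumb course C = atan2(Δλ, Δψ) with Δψ = ln[tan(π/4+φ₂/2)/tan(π/4+φ₁/2)] = -0.5032, Δλ = -0.7393 → C = 235.76°
d = R·|Δφ| / |cos C| = 3437·0.42516 / 0.56267 = 2597 nmi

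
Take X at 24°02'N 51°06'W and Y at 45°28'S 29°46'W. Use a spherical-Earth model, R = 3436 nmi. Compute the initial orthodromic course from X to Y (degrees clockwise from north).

θ = atan2( sin Δλ·cos φ₂ ,  cos φ₁ sin φ₂ − sin φ₁ cos φ₂ cos Δλ )
  = atan2(+0.2551, -0.9171) = 164.45°

164.5°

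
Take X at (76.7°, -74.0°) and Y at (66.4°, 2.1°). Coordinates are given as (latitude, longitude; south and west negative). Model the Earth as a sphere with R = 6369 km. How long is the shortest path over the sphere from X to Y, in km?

cos σ = sin φ₁ sin φ₂ + cos φ₁ cos φ₂ cos Δλ
      = sin(76.70°)sin(66.40°) + cos(76.70°)cos(66.40°)cos(76.10°) = 0.9139
σ = 23.949° → d = Rσ = 6369·0.41798 = 2662 km

2662 km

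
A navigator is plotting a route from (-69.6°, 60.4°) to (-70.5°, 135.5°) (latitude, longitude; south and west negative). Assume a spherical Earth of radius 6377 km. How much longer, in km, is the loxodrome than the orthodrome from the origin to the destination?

180 km

Great circle: cos σ = sin φ₁ sin φ₂ + cos φ₁ cos φ₂ cos Δλ,  σ = 0.4191 rad → d_gc = 2672.8 km
Rhumb line: Δψ = -0.0460, q = Δφ/Δψ = 0.3411, d_rh = R√(Δφ²+q²Δλ²) = 2853.2 km
Excess = 2853.2 − 2672.8 = 180.4 ≈ 180 km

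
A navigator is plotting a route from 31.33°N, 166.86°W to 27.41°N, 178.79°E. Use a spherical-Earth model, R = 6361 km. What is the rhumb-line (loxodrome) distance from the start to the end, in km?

Rhumb course C = atan2(Δλ, Δψ) with Δψ = ln[tan(π/4+φ₂/2)/tan(π/4+φ₁/2)] = -0.0785, Δλ = -0.2505 → C = 252.59°
d = R·|Δφ| / |cos C| = 6361·0.06842 / 0.29920 = 1455 km

1455 km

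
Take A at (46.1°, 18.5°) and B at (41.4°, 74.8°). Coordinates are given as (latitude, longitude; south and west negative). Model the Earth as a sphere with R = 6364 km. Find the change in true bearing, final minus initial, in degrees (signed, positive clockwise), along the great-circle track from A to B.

+40.6°

At departure: θ₁ = atan2(sin Δλ cos φ₂, cos φ₁ sin φ₂ − sin φ₁ cos φ₂ cos Δλ) = 75.73°
At arrival: θ₂ = atan2(sin Δλ cos φ₁, −cos φ₂ sin φ₁ + sin φ₂ cos φ₁ cos Δλ) = 116.38°
Δθ = θ₂ − θ₁ = +40.6°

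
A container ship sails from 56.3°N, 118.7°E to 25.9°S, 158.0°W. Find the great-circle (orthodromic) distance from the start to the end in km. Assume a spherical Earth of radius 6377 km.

Haversine: a = sin²(Δφ/2)+cos φ₁ cos φ₂ sin²(Δλ/2) = 0.65258;  σ = 2·atan2(√a,√(1−a))
σ = 107.768° → d = Rσ = 6377·1.88091 = 11995 km

11995 km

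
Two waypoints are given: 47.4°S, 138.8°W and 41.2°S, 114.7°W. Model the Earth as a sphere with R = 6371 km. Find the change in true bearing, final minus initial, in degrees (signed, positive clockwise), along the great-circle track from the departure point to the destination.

At departure: θ₁ = atan2(sin Δλ cos φ₂, cos φ₁ sin φ₂ − sin φ₁ cos φ₂ cos Δλ) = 79.00°
At arrival: θ₂ = atan2(sin Δλ cos φ₁, −cos φ₂ sin φ₁ + sin φ₂ cos φ₁ cos Δλ) = 62.02°
Δθ = θ₂ − θ₁ = -17.0°

-17.0°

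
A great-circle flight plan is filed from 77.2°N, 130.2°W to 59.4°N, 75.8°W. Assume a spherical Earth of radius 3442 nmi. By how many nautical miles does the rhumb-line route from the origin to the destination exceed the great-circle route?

Great circle: cos σ = sin φ₁ sin φ₂ + cos φ₁ cos φ₂ cos Δλ,  σ = 0.4394 rad → d_gc = 1512.5 nmi
Rhumb line: Δψ = -0.8916, q = Δφ/Δψ = 0.3485, d_rh = R√(Δφ²+q²Δλ²) = 1562.1 nmi
Excess = 1562.1 − 1512.5 = 49.6 ≈ 50 nmi

50 nmi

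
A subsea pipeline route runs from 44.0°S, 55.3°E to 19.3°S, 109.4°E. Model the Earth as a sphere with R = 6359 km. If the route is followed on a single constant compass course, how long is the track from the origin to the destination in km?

5738 km

Rhumb course C = atan2(Δλ, Δψ) with Δψ = ln[tan(π/4+φ₂/2)/tan(π/4+φ₁/2)] = +0.5135, Δλ = +0.9442 → C = 61.46°
d = R·|Δφ| / |cos C| = 6359·0.43110 / 0.47775 = 5738 km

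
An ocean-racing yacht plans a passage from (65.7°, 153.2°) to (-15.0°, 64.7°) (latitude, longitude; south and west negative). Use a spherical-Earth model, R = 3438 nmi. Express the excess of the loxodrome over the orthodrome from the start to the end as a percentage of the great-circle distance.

3.2%

Great circle: σ = 1.7982 rad → d_gc = Rσ = 6182.3 nmi
Rhumb: Δφ = -1.4085, Δλ = -1.5446, Δψ = -1.8006, q = Δφ/Δψ = 0.7822 → d_rh = R√(Δφ²+q²Δλ²) = 6380.0 nmi
Excess = (6380.0 − 6182.3) / 6182.3 = 197.7 / 6182.3 = 3.20% ≈ 3.2%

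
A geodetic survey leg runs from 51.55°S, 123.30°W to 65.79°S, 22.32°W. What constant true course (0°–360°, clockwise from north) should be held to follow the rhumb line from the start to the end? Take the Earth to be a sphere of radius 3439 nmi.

Δψ = ln[tan(π/4+φ₂/2)/tan(π/4+φ₁/2)] = -0.4861
Δλ = +1.7624 rad (taken the short way round)
course = atan2(Δλ, Δψ) = 105.42°

105.4°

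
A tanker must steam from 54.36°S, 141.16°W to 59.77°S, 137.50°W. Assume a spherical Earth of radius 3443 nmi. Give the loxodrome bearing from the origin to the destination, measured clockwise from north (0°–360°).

Δψ = ln[tan(π/4+φ₂/2)/tan(π/4+φ₁/2)] = -0.1740
Δλ = +0.0639 rad (taken the short way round)
course = atan2(Δλ, Δψ) = 159.85°

159.8°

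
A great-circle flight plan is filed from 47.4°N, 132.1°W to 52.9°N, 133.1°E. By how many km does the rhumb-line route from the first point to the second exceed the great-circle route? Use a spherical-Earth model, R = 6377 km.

Great circle: cos σ = sin φ₁ sin φ₂ + cos φ₁ cos φ₂ cos Δλ,  σ = 0.9849 rad → d_gc = 6280.8 km
Rhumb line: Δψ = +0.1500, q = Δφ/Δψ = 0.6398, d_rh = R√(Δφ²+q²Δλ²) = 6778.6 km
Excess = 6778.6 − 6280.8 = 497.8 ≈ 498 km

498 km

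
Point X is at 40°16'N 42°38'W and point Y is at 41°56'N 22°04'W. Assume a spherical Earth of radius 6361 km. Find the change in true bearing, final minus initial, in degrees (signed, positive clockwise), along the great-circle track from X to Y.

Initial bearing θ₁ = atan2(sin Δλ cos φ₂, cos φ₁ sin φ₂ − sin φ₁ cos φ₂ cos Δλ) = 77.13°
Final bearing θ₂ = (initial bearing from the destination back to the start) + 180° = 90.73°
Δθ = θ₂ − θ₁ = +13.6°

+13.6°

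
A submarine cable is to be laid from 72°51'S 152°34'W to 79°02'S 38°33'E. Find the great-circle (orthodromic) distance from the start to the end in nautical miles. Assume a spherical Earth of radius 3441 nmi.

1681 nmi

Haversine: a = sin²(Δφ/2)+cos φ₁ cos φ₂ sin²(Δλ/2) = 0.05848;  σ = 2·atan2(√a,√(1−a))
σ = 27.988° → d = Rσ = 3441·0.48849 = 1681 nmi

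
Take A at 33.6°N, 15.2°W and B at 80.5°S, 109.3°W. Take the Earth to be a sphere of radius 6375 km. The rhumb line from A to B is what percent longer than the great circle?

Great circle: σ = 2.1599 rad → d_gc = Rσ = 13769.5 km
Rhumb: Δφ = -1.9914, Δλ = -1.6424, Δψ = -3.1110, q = Δφ/Δψ = 0.6401 → d_rh = R√(Δφ²+q²Δλ²) = 14355.7 km
Excess = (14355.7 − 13769.5) / 13769.5 = 586.2 / 13769.5 = 4.26% ≈ 4.3%

4.3%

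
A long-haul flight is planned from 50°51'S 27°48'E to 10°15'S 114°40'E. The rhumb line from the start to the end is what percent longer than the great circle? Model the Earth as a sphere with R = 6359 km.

Great circle: σ = 1.3980 rad → d_gc = Rσ = 8889.8 km
Rhumb: Δφ = +0.7086, Δλ = +1.5161, Δψ = +0.8541, q = Δφ/Δψ = 0.8296 → d_rh = R√(Δφ²+q²Δλ²) = 9180.4 km
Excess = (9180.4 − 8889.8) / 8889.8 = 290.6 / 8889.8 = 3.27% ≈ 3.3%

3.3%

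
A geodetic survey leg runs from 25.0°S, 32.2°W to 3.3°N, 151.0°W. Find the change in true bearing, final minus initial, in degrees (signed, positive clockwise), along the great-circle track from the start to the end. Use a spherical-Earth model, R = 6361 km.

+36.3°

At departure: θ₁ = atan2(sin Δλ cos φ₂, cos φ₁ sin φ₂ − sin φ₁ cos φ₂ cos Δλ) = 260.20°
At arrival: θ₂ = atan2(sin Δλ cos φ₁, −cos φ₂ sin φ₁ + sin φ₂ cos φ₁ cos Δλ) = 296.55°
Δθ = θ₂ − θ₁ = +36.3°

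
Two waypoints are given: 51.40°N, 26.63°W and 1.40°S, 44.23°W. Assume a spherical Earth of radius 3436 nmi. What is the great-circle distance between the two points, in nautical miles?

Haversine: a = sin²(Δφ/2)+cos φ₁ cos φ₂ sin²(Δλ/2) = 0.21230;  σ = 2·atan2(√a,√(1−a))
σ = 54.872° → d = Rσ = 3436·0.95770 = 3291 nmi

3291 nmi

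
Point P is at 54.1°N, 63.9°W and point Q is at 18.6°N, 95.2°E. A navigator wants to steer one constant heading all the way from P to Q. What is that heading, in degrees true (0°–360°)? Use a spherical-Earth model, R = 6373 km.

106.0°

Meridional parts: M(φ₁)=+1.1272, M(φ₂)=+0.3305 → ΔM = -0.7967;  Δλ = +2.7768 rad
tan C = Δλ / ΔM = -3.4856 → C = 106.01°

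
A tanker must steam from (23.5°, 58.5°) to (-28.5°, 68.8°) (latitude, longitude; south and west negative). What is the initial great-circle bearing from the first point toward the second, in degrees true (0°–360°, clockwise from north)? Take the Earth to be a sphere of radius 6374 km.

168.6°

θ = atan2( sin Δλ·cos φ₂ ,  cos φ₁ sin φ₂ − sin φ₁ cos φ₂ cos Δλ )
  = atan2(+0.1571, -0.7824) = 168.64°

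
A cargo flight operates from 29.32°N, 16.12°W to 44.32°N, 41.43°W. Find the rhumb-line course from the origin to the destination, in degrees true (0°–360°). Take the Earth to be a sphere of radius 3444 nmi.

306.7°

Δψ = ln[tan(π/4+φ₂/2)/tan(π/4+φ₁/2)] = +0.3290
Δλ = -0.4417 rad (taken the short way round)
course = atan2(Δλ, Δψ) = 306.68°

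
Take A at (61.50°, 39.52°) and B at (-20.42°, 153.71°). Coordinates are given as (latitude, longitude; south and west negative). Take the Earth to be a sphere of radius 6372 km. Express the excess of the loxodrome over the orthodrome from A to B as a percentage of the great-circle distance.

Great circle: σ = 2.0827 rad → d_gc = Rσ = 13271.1 km
Rhumb: Δφ = -1.4298, Δλ = +1.9930, Δψ = -1.7347, q = Δφ/Δψ = 0.8242 → d_rh = R√(Δφ²+q²Δλ²) = 13876.4 km
Excess = (13876.4 − 13271.1) / 13271.1 = 605.3 / 13271.1 = 4.56% ≈ 4.6%

4.6%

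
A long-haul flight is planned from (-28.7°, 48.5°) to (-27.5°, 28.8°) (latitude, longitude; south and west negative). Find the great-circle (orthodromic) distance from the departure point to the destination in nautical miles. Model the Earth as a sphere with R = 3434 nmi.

cos σ = sin φ₁ sin φ₂ + cos φ₁ cos φ₂ cos Δλ
      = sin(-28.70°)sin(-27.50°) + cos(-28.70°)cos(-27.50°)cos(-19.70°) = 0.9542
σ = 17.400° → d = Rσ = 3434·0.30368 = 1043 nmi

1043 nmi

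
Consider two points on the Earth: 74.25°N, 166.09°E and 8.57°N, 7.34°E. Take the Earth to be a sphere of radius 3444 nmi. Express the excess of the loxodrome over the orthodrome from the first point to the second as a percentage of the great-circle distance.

Great circle: σ = 1.6777 rad → d_gc = Rσ = 5778.1 nmi
Rhumb: Δφ = -1.1463, Δλ = -2.7707, Δψ = -1.8281, q = Δφ/Δψ = 0.6271 → d_rh = R√(Δφ²+q²Δλ²) = 7168.8 nmi
Excess = (7168.8 − 5778.1) / 5778.1 = 1390.7 / 5778.1 = 24.07% ≈ 24.1%

24.1%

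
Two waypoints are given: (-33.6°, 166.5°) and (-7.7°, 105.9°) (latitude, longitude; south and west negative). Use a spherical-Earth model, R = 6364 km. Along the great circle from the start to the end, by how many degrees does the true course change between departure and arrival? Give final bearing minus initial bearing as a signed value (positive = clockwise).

+23.9°

Initial bearing θ₁ = atan2(sin Δλ cos φ₂, cos φ₁ sin φ₂ − sin φ₁ cos φ₂ cos Δλ) = 280.35°
Final bearing θ₂ = (initial bearing from the destination back to the start) + 180° = 304.23°
Δθ = θ₂ − θ₁ = +23.9°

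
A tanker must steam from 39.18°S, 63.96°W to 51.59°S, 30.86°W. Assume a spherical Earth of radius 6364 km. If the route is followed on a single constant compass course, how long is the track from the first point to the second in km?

2913 km

Rhumb course C = atan2(Δλ, Δψ) with Δψ = ln[tan(π/4+φ₂/2)/tan(π/4+φ₁/2)] = -0.3103, Δλ = +0.5777 → C = 118.24°
d = R·|Δφ| / |cos C| = 6364·0.21660 / 0.47313 = 2913 km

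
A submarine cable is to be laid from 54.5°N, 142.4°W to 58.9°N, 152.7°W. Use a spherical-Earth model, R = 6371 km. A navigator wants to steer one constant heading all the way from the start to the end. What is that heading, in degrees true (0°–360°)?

307.9°

Meridional parts: M(φ₁)=+1.1391, M(φ₂)=+1.2792 → ΔM = +0.1401;  Δλ = -0.1798 rad
tan C = Δλ / ΔM = -1.2834 → C = 307.92°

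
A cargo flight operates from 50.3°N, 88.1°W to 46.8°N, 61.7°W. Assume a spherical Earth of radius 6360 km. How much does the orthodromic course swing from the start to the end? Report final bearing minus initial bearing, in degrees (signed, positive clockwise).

+20.0°

At departure: θ₁ = atan2(sin Δλ cos φ₂, cos φ₁ sin φ₂ − sin φ₁ cos φ₂ cos Δλ) = 91.15°
At arrival: θ₂ = atan2(sin Δλ cos φ₁, −cos φ₂ sin φ₁ + sin φ₂ cos φ₁ cos Δλ) = 111.10°
Δθ = θ₂ − θ₁ = +20.0°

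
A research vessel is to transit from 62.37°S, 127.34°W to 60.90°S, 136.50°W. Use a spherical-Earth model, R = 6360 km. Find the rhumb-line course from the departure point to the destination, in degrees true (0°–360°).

288.7°

Meridional parts: M(φ₁)=-1.4028, M(φ₂)=-1.3488 → ΔM = +0.0540;  Δλ = -0.1599 rad
tan C = Δλ / ΔM = -2.9598 → C = 288.67°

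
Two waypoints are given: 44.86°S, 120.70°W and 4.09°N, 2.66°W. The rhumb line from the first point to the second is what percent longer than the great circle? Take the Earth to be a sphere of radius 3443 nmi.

Great circle: σ = 1.9635 rad → d_gc = Rσ = 6760.3 nmi
Rhumb: Δφ = +0.8543, Δλ = +2.0602, Δψ = +0.9494, q = Δφ/Δψ = 0.8999 → d_rh = R√(Δφ²+q²Δλ²) = 7028.4 nmi
Excess = (7028.4 − 6760.3) / 6760.3 = 268.1 / 6760.3 = 3.97% ≈ 4.0%

4.0%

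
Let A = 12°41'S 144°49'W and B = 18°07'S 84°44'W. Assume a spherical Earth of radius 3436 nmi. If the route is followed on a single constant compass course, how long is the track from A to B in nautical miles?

Δψ = ln[tan(π/4+φ₂/2)/tan(π/4+φ₁/2)] = -0.0984;  Δφ = -0.0948 rad,  Δλ = +1.0487 rad
q = Δφ/Δψ = 0.9637
d = R·√(Δφ² + q²Δλ²) = 3436·1.01500 = 3488 nmi

3488 nmi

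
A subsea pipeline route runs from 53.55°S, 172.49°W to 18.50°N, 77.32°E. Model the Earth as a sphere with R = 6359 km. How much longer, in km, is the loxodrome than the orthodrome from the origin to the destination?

390 km

Great circle: cos σ = sin φ₁ sin φ₂ + cos φ₁ cos φ₂ cos Δλ,  σ = 2.0372 rad → d_gc = 12954.6 km
Rhumb line: Δψ = +1.4395, q = Δφ/Δψ = 0.8736, d_rh = R√(Δφ²+q²Δλ²) = 13344.4 km
Excess = 13344.4 − 12954.6 = 389.8 ≈ 390 km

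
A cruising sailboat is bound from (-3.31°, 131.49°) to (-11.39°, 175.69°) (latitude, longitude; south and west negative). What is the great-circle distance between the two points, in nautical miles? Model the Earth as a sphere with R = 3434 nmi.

2668 nmi

Haversine: a = sin²(Δφ/2)+cos φ₁ cos φ₂ sin²(Δλ/2) = 0.14349;  σ = 2·atan2(√a,√(1−a))
σ = 44.519° → d = Rσ = 3434·0.77700 = 2668 nmi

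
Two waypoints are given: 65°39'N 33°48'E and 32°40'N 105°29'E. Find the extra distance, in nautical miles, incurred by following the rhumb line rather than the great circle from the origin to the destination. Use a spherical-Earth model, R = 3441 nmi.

134 nmi

Great circle: cos σ = sin φ₁ sin φ₂ + cos φ₁ cos φ₂ cos Δλ,  σ = 0.9263 rad → d_gc = 3187.308 nmi
Rhumb line: Δψ = -0.9298, q = Δφ/Δψ = 0.6191, d_rh = R√(Δφ²+q²Δλ²) = 3320.815 nmi
Excess = 3320.815 − 3187.308 = 133.507 ≈ 134 nmi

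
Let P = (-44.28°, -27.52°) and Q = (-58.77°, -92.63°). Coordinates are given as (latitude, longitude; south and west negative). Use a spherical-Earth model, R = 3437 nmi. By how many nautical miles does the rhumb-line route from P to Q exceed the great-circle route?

88 nmi

Great circle: cos σ = sin φ₁ sin φ₂ + cos φ₁ cos φ₂ cos Δλ,  σ = 0.7178 rad → d_gc = 2467.2 nmi
Rhumb line: Δψ = -0.4111, q = Δφ/Δψ = 0.6152, d_rh = R√(Δφ²+q²Δλ²) = 2555.2 nmi
Excess = 2555.2 − 2467.2 = 88.0 ≈ 88 nmi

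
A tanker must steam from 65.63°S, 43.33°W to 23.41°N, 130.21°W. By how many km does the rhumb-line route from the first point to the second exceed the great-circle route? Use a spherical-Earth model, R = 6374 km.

308 km

Great circle: cos σ = sin φ₁ sin φ₂ + cos φ₁ cos φ₂ cos Δλ,  σ = 1.9191 rad → d_gc = 12232.3 km
Rhumb line: Δψ = +1.9532, q = Δφ/Δψ = 0.7956, d_rh = R√(Δφ²+q²Δλ²) = 12540.0 km
Excess = 12540.0 − 12232.3 = 307.7 ≈ 308 km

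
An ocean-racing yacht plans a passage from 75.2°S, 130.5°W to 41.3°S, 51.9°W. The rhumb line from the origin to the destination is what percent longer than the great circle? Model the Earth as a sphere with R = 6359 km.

Great circle: σ = 0.8284 rad → d_gc = Rσ = 5268.0 km
Rhumb: Δφ = +0.5917, Δλ = +1.3718, Δψ = +1.2483, q = Δφ/Δψ = 0.4740 → d_rh = R√(Δφ²+q²Δλ²) = 5590.2 km
Excess = (5590.2 − 5268.0) / 5268.0 = 322.2 / 5268.0 = 6.12% ≈ 6.1%

6.1%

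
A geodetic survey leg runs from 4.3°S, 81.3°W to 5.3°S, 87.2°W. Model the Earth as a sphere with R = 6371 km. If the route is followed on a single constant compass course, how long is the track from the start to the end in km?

Δψ = ln[tan(π/4+φ₂/2)/tan(π/4+φ₁/2)] = -0.0175;  Δφ = -0.0175 rad,  Δλ = -0.1030 rad
q = Δφ/Δψ = 0.9965
d = R·√(Δφ² + q²Δλ²) = 6371·0.10409 = 663 km

663 km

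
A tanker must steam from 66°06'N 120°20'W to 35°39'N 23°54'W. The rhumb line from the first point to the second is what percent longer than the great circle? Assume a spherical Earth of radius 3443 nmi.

Great circle: σ = 1.0518 rad → d_gc = Rσ = 3621.5 nmi
Rhumb: Δφ = -0.5315, Δλ = +1.6831, Δψ = -0.8861, q = Δφ/Δψ = 0.5998 → d_rh = R√(Δφ²+q²Δλ²) = 3927.8 nmi
Excess = (3927.8 − 3621.5) / 3621.5 = 306.3 / 3621.5 = 8.46% ≈ 8.5%

8.5%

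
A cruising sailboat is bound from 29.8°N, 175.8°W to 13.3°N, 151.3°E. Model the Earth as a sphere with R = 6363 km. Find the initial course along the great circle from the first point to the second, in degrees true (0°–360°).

248.7°

θ = atan2( sin Δλ·cos φ₂ ,  cos φ₁ sin φ₂ − sin φ₁ cos φ₂ cos Δλ )
  = atan2(-0.5286, -0.2064) = 248.67°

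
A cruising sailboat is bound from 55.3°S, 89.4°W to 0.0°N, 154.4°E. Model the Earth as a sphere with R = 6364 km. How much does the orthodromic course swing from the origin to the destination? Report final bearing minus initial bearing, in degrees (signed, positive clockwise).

+80.2°

Initial bearing θ₁ = atan2(sin Δλ cos φ₂, cos φ₁ sin φ₂ − sin φ₁ cos φ₂ cos Δλ) = 247.97°
Final bearing θ₂ = (initial bearing from the destination back to the start) + 180° = 328.15°
Δθ = θ₂ − θ₁ = +80.2°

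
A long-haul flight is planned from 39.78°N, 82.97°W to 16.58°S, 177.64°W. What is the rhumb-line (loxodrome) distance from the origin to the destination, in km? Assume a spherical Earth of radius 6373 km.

11677 km

Δψ = ln[tan(π/4+φ₂/2)/tan(π/4+φ₁/2)] = -1.0514;  Δφ = -0.9837 rad,  Δλ = -1.6523 rad
q = Δφ/Δψ = 0.9356
d = R·√(Δφ² + q²Δλ²) = 6373·1.83228 = 11677 km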